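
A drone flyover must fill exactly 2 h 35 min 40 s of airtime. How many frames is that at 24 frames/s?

224160 frames

2 h 35 min 40 s = 9340 s.
Frames = 9340 × 24 = 224160.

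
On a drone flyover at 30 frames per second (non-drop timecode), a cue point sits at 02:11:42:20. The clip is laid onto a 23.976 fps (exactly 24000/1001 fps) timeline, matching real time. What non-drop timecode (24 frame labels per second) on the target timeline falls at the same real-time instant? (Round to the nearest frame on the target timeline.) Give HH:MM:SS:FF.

02:11:34:19

Source frame index: (2×3600 + 11×60 + 42) × 30 + 20 = 237080.
Real time: 237080 / (30) = 23708/3 s.
Target frame: (23708/3) × (24000/1001) = 189664000/1001 ≈ 189474.525 → 189475.
At 24 labels/s: frame 189475 → 02:11:34:19.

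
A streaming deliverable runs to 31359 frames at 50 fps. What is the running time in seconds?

Running time = 31359 / (50) = 627.18 s.

627.18 seconds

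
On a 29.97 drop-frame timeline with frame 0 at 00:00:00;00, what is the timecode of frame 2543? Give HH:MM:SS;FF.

00:01:24;25

Ten DF minutes hold 17982 frames, so frame 2543 lies in block 0 (frames 0–17981) with 2543 frames into that block.
The block's first minute is 1800 frames and the rest 1798 each; 2543 frames reaches minute 1, so 0 × 18 + 1 × 2 = 2 labels have been skipped so far.
Adding those back, label number 2543 + 2 = 2545 at 30 labels/s is 84 s + 25 f = 0 h 1 min 24 s frame 25, i.e. 00:01:24;25.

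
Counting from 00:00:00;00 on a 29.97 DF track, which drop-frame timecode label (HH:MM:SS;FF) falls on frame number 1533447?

14:12:46;01

Each 10-minute DF block holds 10 × 60 × 30 − 9 × 2 = 17982 frames. 1533447 ÷ 17982 → 85 full blocks, remainder 4977.
Within the partial block the first minute is 1800 frames and each further minute 1798, so 2 further minute boundaries passed. Total skipped labels = 18 × 85 + 2 × 2 = 1534.
Non-drop label index = 1533447 + 1534 = 1534981; at 30 labels/s that is 14:12:46:01, i.e. DF 14:12:46;01.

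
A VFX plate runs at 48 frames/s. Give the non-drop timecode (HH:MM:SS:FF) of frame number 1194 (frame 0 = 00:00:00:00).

1194 ÷ 48 = 24 full seconds, remainder 42 frames.
24 s = 0 h 0 min 24 s.
Timecode: 00:00:24:42.

00:00:24:42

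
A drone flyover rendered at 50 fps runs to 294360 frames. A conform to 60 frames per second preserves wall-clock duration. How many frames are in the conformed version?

Target frames = source frames × (target rate / source rate) = 294360 × (60)/(50) = 294360 × 6/5 = 353232.

353232 frames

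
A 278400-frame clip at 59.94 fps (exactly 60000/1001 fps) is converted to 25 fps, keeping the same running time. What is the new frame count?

Target frames = source frames × (target rate / source rate) = 278400 × (25)/(60000/1001) = 278400 × 1001/2400 = 116116.

116116 frames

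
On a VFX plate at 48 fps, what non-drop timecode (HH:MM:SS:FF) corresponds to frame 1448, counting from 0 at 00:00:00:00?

1448 ÷ 48 = 30 full seconds, remainder 8 frames.
30 s = 0 h 0 min 30 s.
Timecode: 00:00:30:08.

00:00:30:08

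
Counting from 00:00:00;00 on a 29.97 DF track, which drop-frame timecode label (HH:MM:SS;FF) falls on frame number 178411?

01:39:13;01

Each 10-minute DF block holds 10 × 60 × 30 − 9 × 2 = 17982 frames. 178411 ÷ 17982 → 9 full blocks, remainder 16573.
Within the partial block the first minute is 1800 frames and each further minute 1798, so 9 further minute boundaries passed. Total skipped labels = 18 × 9 + 2 × 9 = 180.
Non-drop label index = 178411 + 180 = 178591; at 30 labels/s that is 01:39:13:01, i.e. DF 01:39:13;01.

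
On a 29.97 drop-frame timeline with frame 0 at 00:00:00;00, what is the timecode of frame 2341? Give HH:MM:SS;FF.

00:01:18;03

Ten DF minutes hold 17982 frames, so frame 2341 lies in block 0 (frames 0–17981) with 2341 frames into that block.
The block's first minute is 1800 frames and the rest 1798 each; 2341 frames reaches minute 1, so 0 × 18 + 1 × 2 = 2 labels have been skipped so far.
Adding those back, label number 2341 + 2 = 2343 at 30 labels/s is 78 s + 3 f = 0 h 1 min 18 s frame 3, i.e. 00:01:18;03.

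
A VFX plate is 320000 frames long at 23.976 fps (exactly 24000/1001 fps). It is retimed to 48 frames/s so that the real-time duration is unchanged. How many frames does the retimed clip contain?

640640 frames

Target frames = source frames × (target rate / source rate) = 320000 × (48)/(24000/1001) = 320000 × 1001/500 = 640640.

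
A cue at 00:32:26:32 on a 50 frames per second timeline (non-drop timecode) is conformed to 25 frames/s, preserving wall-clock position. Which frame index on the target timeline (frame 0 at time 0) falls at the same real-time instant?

Source frame index: (0×3600 + 32×60 + 26) × 50 + 32 = 97332.
Real time: 97332 / (50) = 48666/25 s.
Target frame: (48666/25) × (25) = 48666.

frame 48666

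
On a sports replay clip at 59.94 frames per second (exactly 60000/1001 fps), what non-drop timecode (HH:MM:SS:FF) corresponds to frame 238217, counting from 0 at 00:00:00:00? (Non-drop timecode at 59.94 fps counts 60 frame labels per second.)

01:06:10:17

238217 ÷ 60 = 3970 full seconds, remainder 17 frames.
3970 s = 1 h 6 min 10 s.
Timecode: 01:06:10:17.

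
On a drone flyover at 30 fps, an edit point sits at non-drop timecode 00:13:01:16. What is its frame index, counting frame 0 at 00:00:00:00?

frame 23446

Total seconds to the label: (0 × 3600 + 13 × 60 + 1) = 781.
Frame index = 781 × 30 + 16 = 23446.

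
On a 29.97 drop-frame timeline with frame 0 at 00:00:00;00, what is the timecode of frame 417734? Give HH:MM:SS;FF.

03:52:18;12

Ten DF minutes hold 17982 frames, so frame 417734 lies in block 23 (frames 413586–431567) with 4148 frames into that block.
The block's first minute is 1800 frames and the rest 1798 each; 4148 frames reaches minute 2, so 23 × 18 + 2 × 2 = 418 labels have been skipped so far.
Adding those back, label number 417734 + 418 = 418152 at 30 labels/s is 13938 s + 12 f = 3 h 52 min 18 s frame 12, i.e. 03:52:18;12.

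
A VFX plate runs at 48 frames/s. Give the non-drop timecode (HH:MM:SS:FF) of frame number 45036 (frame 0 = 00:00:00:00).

45036 ÷ 48 = 938 full seconds, remainder 12 frames.
938 s = 0 h 15 min 38 s.
Timecode: 00:15:38:12.

00:15:38:12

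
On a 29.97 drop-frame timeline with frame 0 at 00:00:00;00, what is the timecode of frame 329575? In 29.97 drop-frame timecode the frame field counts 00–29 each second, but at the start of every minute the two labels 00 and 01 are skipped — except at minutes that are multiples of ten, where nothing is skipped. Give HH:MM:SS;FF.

Ten DF minutes hold 17982 frames, so frame 329575 lies in block 18 (frames 323676–341657) with 5899 frames into that block.
The block's first minute is 1800 frames and the rest 1798 each; 5899 frames reaches minute 3, so 18 × 18 + 3 × 2 = 330 labels have been skipped so far.
Adding those back, label number 329575 + 330 = 329905 at 30 labels/s is 10996 s + 25 f = 3 h 3 min 16 s frame 25, i.e. 03:03:16;25.

03:03:16;25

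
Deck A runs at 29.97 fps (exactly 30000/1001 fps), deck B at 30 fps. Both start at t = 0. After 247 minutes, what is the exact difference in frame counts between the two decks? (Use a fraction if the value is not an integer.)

34200/77 frames

247 min = 14820 s.
A emits 30000/1001 × 14820 = 34200000/77 frames; B emits 30 × 14820 = 444600.
Difference = 34200/77 frames (≈ 444.1558); B is ahead of A.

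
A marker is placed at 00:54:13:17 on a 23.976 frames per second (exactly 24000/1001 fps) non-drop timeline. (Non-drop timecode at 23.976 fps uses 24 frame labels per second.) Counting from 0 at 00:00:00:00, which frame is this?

frame 78089

Total seconds to the label: (0 × 3600 + 54 × 60 + 13) = 3253.
Frame index = 3253 × 24 + 17 = 78089.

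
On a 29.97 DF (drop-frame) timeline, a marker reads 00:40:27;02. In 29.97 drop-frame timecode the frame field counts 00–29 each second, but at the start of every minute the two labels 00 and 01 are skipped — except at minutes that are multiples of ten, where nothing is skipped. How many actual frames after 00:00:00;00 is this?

Complete 10-minute blocks: 4, each 17982 frames → 71928.
Remaining 0 whole minutes in the current block: 0 frames.
Within the current minute: 27 × 30 + 2 = 812. Total = 71928 + 0 + 812 = 72740.

72740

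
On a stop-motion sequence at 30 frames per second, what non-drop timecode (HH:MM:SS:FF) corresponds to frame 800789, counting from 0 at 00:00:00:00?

800789 ÷ 30 = 26692 full seconds, remainder 29 frames.
26692 s = 7 h 24 min 52 s.
Timecode: 07:24:52:29.

07:24:52:29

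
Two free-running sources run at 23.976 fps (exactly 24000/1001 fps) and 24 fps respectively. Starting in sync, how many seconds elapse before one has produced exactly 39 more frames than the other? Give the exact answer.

1626.625 seconds

The gap grows by |24 − 24000/1001| = 24/1001 frames per second.
Time for a 39-frame gap: 39 ÷ (24/1001) = 1626.625 s.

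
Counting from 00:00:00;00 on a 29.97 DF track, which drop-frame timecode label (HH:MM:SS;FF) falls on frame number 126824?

01:10:31;20

Ten DF minutes hold 17982 frames, so frame 126824 lies in block 7 (frames 125874–143855) with 950 frames into that block.
The block's first minute is 1800 frames and the rest 1798 each; 950 frames reaches minute 0, so 7 × 18 + 0 × 2 = 126 labels have been skipped so far.
Adding those back, label number 126824 + 126 = 126950 at 30 labels/s is 4231 s + 20 f = 1 h 10 min 31 s frame 20, i.e. 01:10:31;20.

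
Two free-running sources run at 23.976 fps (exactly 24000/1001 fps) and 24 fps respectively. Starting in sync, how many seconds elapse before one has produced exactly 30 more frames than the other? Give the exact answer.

1251.25 seconds

The gap grows by |24 − 24000/1001| = 24/1001 frames per second.
Time for a 30-frame gap: 30 ÷ (24/1001) = 1251.25 s.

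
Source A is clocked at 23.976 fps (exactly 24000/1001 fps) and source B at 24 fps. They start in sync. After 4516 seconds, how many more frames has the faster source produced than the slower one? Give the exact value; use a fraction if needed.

A emits 24000/1001 × 4516 = 108384000/1001 frames; B emits 24 × 4516 = 108384.
Difference = 108384/1001 frames (≈ 108.2757); B is ahead of A.

108384/1001 frames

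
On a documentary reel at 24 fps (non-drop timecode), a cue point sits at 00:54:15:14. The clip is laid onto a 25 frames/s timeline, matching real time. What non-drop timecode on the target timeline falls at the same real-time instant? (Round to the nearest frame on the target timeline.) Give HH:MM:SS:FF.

00:54:15:15

Source frame index: (0×3600 + 54×60 + 15) × 24 + 14 = 78134.
Real time: 78134 / (24) = 39067/12 s.
Target frame: (39067/12) × (25) = 976675/12 ≈ 81389.583 → 81390.
At 25 labels/s: frame 81390 → 00:54:15:15.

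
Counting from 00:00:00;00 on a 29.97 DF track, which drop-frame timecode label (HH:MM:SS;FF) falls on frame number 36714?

00:20:25;00

Ten DF minutes hold 17982 frames, so frame 36714 lies in block 2 (frames 35964–53945) with 750 frames into that block.
The block's first minute is 1800 frames and the rest 1798 each; 750 frames reaches minute 0, so 2 × 18 + 0 × 2 = 36 labels have been skipped so far.
Adding those back, label number 36714 + 36 = 36750 at 30 labels/s is 1225 s + 0 f = 0 h 20 min 25 s frame 0, i.e. 00:20:25;00.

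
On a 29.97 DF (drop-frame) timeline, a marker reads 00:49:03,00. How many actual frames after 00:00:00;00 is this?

Complete 10-minute blocks: 4, each 17982 frames → 71928.
Remaining 9 whole minutes in the current block: 1800 + 8 × 1798 = 16184 frames.
Within the current minute: 3 × 30 + 0 − 2 = 88 (labels ;00/;01 skipped at this minute). Total = 71928 + 16184 + 88 = 88200.

88200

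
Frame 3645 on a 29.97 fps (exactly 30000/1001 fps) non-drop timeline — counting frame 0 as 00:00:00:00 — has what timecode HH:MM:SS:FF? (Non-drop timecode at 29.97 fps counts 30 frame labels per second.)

00:02:01:15

3645 ÷ 30 = 121 full seconds, remainder 15 frames.
121 s = 0 h 2 min 1 s.
Timecode: 00:02:01:15.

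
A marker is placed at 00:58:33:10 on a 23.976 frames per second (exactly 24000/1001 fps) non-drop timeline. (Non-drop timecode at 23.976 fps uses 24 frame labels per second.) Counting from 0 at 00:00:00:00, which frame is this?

Total seconds to the label: (0 × 3600 + 58 × 60 + 33) = 3513.
Frame index = 3513 × 24 + 10 = 84322.

frame 84322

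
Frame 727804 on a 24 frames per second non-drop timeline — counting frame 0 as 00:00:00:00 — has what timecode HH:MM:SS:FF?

727804 ÷ 24 = 30325 full seconds, remainder 4 frames.
30325 s = 8 h 25 min 25 s.
Timecode: 08:25:25:04.

08:25:25:04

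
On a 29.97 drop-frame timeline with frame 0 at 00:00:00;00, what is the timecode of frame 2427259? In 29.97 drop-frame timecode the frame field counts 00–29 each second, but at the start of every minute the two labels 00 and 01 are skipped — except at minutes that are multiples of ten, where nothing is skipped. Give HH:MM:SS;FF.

22:29:49;19

Each 10-minute DF block holds 10 × 60 × 30 − 9 × 2 = 17982 frames. 2427259 ÷ 17982 → 134 full blocks, remainder 17671.
Within the partial block the first minute is 1800 frames and each further minute 1798, so 9 further minute boundaries passed. Total skipped labels = 18 × 134 + 2 × 9 = 2430.
Non-drop label index = 2427259 + 2430 = 2429689; at 30 labels/s that is 22:29:49:19, i.e. DF 22:29:49;19.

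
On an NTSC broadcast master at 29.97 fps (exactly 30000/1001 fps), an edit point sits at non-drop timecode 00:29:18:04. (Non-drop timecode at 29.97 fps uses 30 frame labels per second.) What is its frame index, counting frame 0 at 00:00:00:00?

Total seconds to the label: (0 × 3600 + 29 × 60 + 18) = 1758.
Frame index = 1758 × 30 + 4 = 52744.

52744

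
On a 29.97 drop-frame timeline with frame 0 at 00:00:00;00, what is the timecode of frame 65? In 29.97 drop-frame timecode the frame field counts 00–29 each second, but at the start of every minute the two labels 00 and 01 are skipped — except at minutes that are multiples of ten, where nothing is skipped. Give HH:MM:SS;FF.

00:00:02;05

Ten DF minutes hold 17982 frames, so frame 65 lies in block 0 (frames 0–17981) with 65 frames into that block.
The block's first minute is 1800 frames and the rest 1798 each; 65 frames reaches minute 0, so 0 × 18 + 0 × 2 = 0 labels have been skipped so far.
Adding those back, label number 65 + 0 = 65 at 30 labels/s is 2 s + 5 f = 0 h 0 min 2 s frame 5, i.e. 00:00:02;05.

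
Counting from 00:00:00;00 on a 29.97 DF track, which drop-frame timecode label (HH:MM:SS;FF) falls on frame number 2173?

Each 10-minute DF block holds 10 × 60 × 30 − 9 × 2 = 17982 frames. 2173 ÷ 17982 → 0 full blocks, remainder 2173.
Within the partial block the first minute is 1800 frames and each further minute 1798, so 1 further minute boundary passed. Total skipped labels = 18 × 0 + 2 × 1 = 2.
Non-drop label index = 2173 + 2 = 2175; at 30 labels/s that is 00:01:12:15, i.e. DF 00:01:12;15.

00:01:12;15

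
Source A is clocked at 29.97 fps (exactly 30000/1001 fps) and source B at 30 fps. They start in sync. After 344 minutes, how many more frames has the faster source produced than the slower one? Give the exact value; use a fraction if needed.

619200/1001 frames

344 min = 20640 s.
A emits 30000/1001 × 20640 = 619200000/1001 frames; B emits 30 × 20640 = 619200.
Difference = 619200/1001 frames (≈ 618.5814); B is ahead of A.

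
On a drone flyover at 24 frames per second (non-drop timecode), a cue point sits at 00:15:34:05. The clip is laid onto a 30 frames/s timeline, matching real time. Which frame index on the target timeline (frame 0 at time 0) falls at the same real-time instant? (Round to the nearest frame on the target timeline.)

Source frame index: (0×3600 + 15×60 + 34) × 24 + 5 = 22421.
Real time: 22421 / (24) = 22421/24 s.
Target frame: (22421/24) × (30) = 112105/4 ≈ 28026.250 → 28026.

frame 28026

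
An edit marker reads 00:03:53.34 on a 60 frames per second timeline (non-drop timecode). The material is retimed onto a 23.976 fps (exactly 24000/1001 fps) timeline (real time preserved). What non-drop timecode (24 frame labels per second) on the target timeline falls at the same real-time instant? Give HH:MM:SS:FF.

Source frame index: (0×3600 + 3×60 + 53) × 60 + 34 = 14014.
Real time: 14014 / (60) = 7007/30 s.
Target frame: (7007/30) × (24000/1001) = 5600.
At 24 labels/s: frame 5600 → 00:03:53:08.

00:03:53:08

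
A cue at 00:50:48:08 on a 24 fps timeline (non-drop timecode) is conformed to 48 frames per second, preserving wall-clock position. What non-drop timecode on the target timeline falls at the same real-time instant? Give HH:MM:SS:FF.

Source frame index: (0×3600 + 50×60 + 48) × 24 + 8 = 73160.
Real time: 73160 / (24) = 9145/3 s.
Target frame: (9145/3) × (48) = 146320.
At 48 labels/s: frame 146320 → 00:50:48:16.

00:50:48:16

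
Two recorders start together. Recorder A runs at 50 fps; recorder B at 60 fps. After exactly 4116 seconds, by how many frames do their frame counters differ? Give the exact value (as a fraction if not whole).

41160 frames

A emits 50 × 4116 = 205800 frames; B emits 60 × 4116 = 246960.
Difference = 41160 frames; B is ahead of A.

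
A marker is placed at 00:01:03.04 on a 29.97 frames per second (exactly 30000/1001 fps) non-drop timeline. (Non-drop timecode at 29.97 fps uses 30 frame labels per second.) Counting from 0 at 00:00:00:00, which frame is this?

frame 1894

Total seconds to the label: (0 × 3600 + 1 × 60 + 3) = 63.
Frame index = 63 × 30 + 4 = 1894.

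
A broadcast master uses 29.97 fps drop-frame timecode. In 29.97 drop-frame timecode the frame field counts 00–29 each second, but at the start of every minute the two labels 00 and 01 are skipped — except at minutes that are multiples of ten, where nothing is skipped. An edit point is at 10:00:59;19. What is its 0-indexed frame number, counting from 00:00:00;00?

As if non-drop at 30 labels/s: (10 × 3600 + 0 × 60 + 59) × 30 + 19 = 1081789.
Minute boundaries passed: 600; those not divisible by 10: 600 − 60 = 540; dropped labels = 2 × 540 = 1080.
Actual frame index = 1081789 − 1080 = 1080709.

1080709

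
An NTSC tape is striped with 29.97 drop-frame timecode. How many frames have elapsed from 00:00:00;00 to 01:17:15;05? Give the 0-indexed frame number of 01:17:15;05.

As if non-drop at 30 labels/s: (1 × 3600 + 17 × 60 + 15) × 30 + 5 = 139055.
Minute boundaries passed: 77; those not divisible by 10: 77 − 7 = 70; dropped labels = 2 × 70 = 140.
Actual frame index = 139055 − 140 = 138915.

138915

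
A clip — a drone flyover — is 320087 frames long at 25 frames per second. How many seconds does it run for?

12803.48 seconds

Running time = 320087 / (25) = 12803.48 s.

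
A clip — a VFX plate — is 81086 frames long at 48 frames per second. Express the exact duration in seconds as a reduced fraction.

40543/24 seconds

Running time = 81086 ÷ (48) = 81086 × 1/48 = 40543/24 s.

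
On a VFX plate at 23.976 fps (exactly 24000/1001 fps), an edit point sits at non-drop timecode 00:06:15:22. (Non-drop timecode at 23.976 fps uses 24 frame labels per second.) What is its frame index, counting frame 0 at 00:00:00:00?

9022

Total seconds to the label: (0 × 3600 + 6 × 60 + 15) = 375.
Frame index = 375 × 24 + 22 = 9022.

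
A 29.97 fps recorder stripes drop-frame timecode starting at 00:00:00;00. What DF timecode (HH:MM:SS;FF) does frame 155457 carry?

01:26:27;03

Each 10-minute DF block holds 10 × 60 × 30 − 9 × 2 = 17982 frames. 155457 ÷ 17982 → 8 full blocks, remainder 11601.
Within the partial block the first minute is 1800 frames and each further minute 1798, so 6 further minute boundaries passed. Total skipped labels = 18 × 8 + 2 × 6 = 156.
Non-drop label index = 155457 + 156 = 155613; at 30 labels/s that is 01:26:27:03, i.e. DF 01:26:27;03.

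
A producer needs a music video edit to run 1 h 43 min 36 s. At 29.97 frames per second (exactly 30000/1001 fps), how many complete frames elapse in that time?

1 h 43 min 36 s = 6216 s.
Frames = 6216 × 30000/1001 = 26640000/143 ≈ 186293.7063.
Complete frames: 186293.

186293 frames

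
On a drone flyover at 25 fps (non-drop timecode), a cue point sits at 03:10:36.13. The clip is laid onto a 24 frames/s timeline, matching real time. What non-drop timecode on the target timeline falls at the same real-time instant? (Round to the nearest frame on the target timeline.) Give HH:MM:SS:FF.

03:10:36:12

Source frame index: (3×3600 + 10×60 + 36) × 25 + 13 = 285913.
Real time: 285913 / (25) = 285913/25 s.
Target frame: (285913/25) × (24) = 6861912/25 ≈ 274476.480 → 274476.
At 24 labels/s: frame 274476 → 03:10:36:12.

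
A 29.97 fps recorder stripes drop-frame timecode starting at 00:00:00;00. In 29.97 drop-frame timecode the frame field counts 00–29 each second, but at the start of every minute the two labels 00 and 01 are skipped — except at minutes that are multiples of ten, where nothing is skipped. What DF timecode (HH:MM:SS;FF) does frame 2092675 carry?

19:23:45;19

Ten DF minutes hold 17982 frames, so frame 2092675 lies in block 116 (frames 2085912–2103893) with 6763 frames into that block.
The block's first minute is 1800 frames and the rest 1798 each; 6763 frames reaches minute 3, so 116 × 18 + 3 × 2 = 2094 labels have been skipped so far.
Adding those back, label number 2092675 + 2094 = 2094769 at 30 labels/s is 69825 s + 19 f = 19 h 23 min 45 s frame 19, i.e. 19:23:45;19.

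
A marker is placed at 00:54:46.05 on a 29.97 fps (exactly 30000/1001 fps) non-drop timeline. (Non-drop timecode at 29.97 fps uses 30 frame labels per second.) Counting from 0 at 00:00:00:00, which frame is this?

Total seconds to the label: (0 × 3600 + 54 × 60 + 46) = 3286.
Frame index = 3286 × 30 + 5 = 98585.

frame 98585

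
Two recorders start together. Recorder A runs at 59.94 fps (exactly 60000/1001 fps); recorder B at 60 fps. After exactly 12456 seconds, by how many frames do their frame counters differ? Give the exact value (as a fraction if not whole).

A emits 60000/1001 × 12456 = 747360000/1001 frames; B emits 60 × 12456 = 747360.
Difference = 747360/1001 frames (≈ 746.6134); B is ahead of A.

747360/1001 frames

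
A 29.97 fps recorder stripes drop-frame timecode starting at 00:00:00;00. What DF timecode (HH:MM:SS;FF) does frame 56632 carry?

00:31:29;18

Each 10-minute DF block holds 10 × 60 × 30 − 9 × 2 = 17982 frames. 56632 ÷ 17982 → 3 full blocks, remainder 2686.
Within the partial block the first minute is 1800 frames and each further minute 1798, so 1 further minute boundary passed. Total skipped labels = 18 × 3 + 2 × 1 = 56.
Non-drop label index = 56632 + 56 = 56688; at 30 labels/s that is 00:31:29:18, i.e. DF 00:31:29;18.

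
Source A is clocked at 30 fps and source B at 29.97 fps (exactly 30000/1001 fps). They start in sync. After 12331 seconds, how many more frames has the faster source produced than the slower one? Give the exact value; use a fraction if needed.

33630/91 frames

A emits 30 × 12331 = 369930 frames; B emits 30000/1001 × 12331 = 33630000/91.
Difference = 33630/91 frames (≈ 369.5604); B is behind A.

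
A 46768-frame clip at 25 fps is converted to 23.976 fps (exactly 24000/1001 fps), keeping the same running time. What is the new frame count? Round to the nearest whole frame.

Frames at target rate = 46768 × (24000/1001) / (25) = 44897280/1001 ≈ 44852.428.
Nearest whole frame: 44852.

44852 frames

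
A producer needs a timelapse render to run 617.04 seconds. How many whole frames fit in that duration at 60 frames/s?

Frames = 617.04 × 60 = 185112/5 ≈ 37022.4000.
Complete frames: 37022.

37022 frames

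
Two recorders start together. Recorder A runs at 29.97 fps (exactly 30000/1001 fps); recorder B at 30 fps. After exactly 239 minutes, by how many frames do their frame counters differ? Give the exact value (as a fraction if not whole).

430200/1001 frames

239 min = 14340 s.
A emits 30000/1001 × 14340 = 430200000/1001 frames; B emits 30 × 14340 = 430200.
Difference = 430200/1001 frames (≈ 429.7702); B is ahead of A.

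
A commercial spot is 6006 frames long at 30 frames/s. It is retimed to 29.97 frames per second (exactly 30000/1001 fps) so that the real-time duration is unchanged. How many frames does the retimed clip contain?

Target frames = source frames × (target rate / source rate) = 6006 × (30000/1001)/(30) = 6006 × 1000/1001 = 6000.

6000 frames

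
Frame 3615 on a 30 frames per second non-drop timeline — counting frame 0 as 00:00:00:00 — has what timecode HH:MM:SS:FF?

00:02:00:15

3615 ÷ 30 = 120 full seconds, remainder 15 frames.
120 s = 0 h 2 min 0 s.
Timecode: 00:02:00:15.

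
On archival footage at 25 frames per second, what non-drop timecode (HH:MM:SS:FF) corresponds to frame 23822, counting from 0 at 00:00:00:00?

00:15:52:22

23822 ÷ 25 = 952 full seconds, remainder 22 frames.
952 s = 0 h 15 min 52 s.
Timecode: 00:15:52:22.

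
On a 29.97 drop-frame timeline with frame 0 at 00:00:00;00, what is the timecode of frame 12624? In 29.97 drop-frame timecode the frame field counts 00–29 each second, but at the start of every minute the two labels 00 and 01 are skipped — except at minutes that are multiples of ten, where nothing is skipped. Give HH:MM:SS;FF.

Each 10-minute DF block holds 10 × 60 × 30 − 9 × 2 = 17982 frames. 12624 ÷ 17982 → 0 full blocks, remainder 12624.
Within the partial block the first minute is 1800 frames and each further minute 1798, so 7 further minute boundaries passed. Total skipped labels = 18 × 0 + 2 × 7 = 14.
Non-drop label index = 12624 + 14 = 12638; at 30 labels/s that is 00:07:01:08, i.e. DF 00:07:01;08.

00:07:01;08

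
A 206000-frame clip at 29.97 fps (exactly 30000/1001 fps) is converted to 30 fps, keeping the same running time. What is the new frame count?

Target frames = source frames × (target rate / source rate) = 206000 × (30)/(30000/1001) = 206000 × 1001/1000 = 206206.

206206 frames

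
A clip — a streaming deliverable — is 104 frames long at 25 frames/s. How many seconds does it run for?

Running time = 104 / (25) = 4.16 s.

4.16 seconds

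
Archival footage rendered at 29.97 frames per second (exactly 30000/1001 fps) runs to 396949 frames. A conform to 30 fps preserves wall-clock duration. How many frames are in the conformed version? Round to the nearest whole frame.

Frames at target rate = 396949 × (30) / (30000/1001) = 397345949/1000 ≈ 397345.949.
Nearest whole frame: 397346.

397346 frames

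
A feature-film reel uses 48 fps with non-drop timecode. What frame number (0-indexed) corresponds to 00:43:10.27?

Total seconds to the label: (0 × 3600 + 43 × 60 + 10) = 2590.
Frame index = 2590 × 48 + 27 = 124347.

frame 124347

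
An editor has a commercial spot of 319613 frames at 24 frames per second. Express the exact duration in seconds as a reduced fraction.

Running time = 319613 ÷ (24) = 319613 × 1/24 = 319613/24 s.

319613/24 seconds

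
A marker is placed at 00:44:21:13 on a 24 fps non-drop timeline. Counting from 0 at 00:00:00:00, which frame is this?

63877

Total seconds to the label: (0 × 3600 + 44 × 60 + 21) = 2661.
Frame index = 2661 × 24 + 13 = 63877.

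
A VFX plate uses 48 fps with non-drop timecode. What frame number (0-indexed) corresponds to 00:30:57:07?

Total seconds to the label: (0 × 3600 + 30 × 60 + 57) = 1857.
Frame index = 1857 × 48 + 7 = 89143.

frame 89143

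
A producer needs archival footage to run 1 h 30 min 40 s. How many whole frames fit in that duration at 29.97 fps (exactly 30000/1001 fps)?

1 h 30 min 40 s = 5440 s.
Frames = 5440 × 30000/1001 = 163200000/1001 ≈ 163036.9630.
Complete frames: 163036.

163036 frames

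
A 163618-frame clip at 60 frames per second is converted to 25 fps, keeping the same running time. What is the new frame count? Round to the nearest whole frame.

68174 frames

Frames at target rate = 163618 × (25) / (60) = 409045/6 ≈ 68174.167.
Nearest whole frame: 68174.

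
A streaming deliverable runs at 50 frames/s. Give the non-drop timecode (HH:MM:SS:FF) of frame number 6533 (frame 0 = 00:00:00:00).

6533 ÷ 50 = 130 full seconds, remainder 33 frames.
130 s = 0 h 2 min 10 s.
Timecode: 00:02:10:33.

00:02:10:33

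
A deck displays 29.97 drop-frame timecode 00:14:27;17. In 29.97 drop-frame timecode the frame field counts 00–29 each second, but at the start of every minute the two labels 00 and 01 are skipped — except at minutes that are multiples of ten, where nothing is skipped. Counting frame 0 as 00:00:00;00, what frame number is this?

Complete 10-minute blocks: 1, each 17982 frames → 17982.
Remaining 4 whole minutes in the current block: 1800 + 3 × 1798 = 7194 frames.
Within the current minute: 27 × 30 + 17 − 2 = 825 (labels ;00/;01 skipped at this minute). Total = 17982 + 7194 + 825 = 26001.

26001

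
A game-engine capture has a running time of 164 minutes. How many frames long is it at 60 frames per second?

164 min = 9840 s.
Frames = 9840 × 60 = 590400.

590400 frames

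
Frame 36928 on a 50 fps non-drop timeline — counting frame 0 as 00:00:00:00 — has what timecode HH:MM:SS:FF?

36928 ÷ 50 = 738 full seconds, remainder 28 frames.
738 s = 0 h 12 min 18 s.
Timecode: 00:12:18:28.

00:12:18:28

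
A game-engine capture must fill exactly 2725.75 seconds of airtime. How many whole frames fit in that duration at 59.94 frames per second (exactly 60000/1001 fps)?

Frames = 2725.75 × 60000/1001 = 163545000/1001 ≈ 163381.6184.
Complete frames: 163381.

163381 frames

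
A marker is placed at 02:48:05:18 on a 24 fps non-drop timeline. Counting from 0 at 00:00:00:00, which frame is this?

Total seconds to the label: (2 × 3600 + 48 × 60 + 5) = 10085.
Frame index = 10085 × 24 + 18 = 242058.

242058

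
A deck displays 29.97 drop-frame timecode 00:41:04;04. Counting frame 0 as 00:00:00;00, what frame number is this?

As if non-drop at 30 labels/s: (0 × 3600 + 41 × 60 + 4) × 30 + 4 = 73924.
Minute boundaries passed: 41; those not divisible by 10: 41 − 4 = 37; dropped labels = 2 × 37 = 74.
Actual frame index = 73924 − 74 = 73850.

73850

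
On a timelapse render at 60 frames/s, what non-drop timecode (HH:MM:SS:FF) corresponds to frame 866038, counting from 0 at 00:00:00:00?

04:00:33:58

866038 ÷ 60 = 14433 full seconds, remainder 58 frames.
14433 s = 4 h 0 min 33 s.
Timecode: 04:00:33:58.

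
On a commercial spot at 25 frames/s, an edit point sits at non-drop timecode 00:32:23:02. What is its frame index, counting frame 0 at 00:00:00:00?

Total seconds to the label: (0 × 3600 + 32 × 60 + 23) = 1943.
Frame index = 1943 × 25 + 2 = 48577.

48577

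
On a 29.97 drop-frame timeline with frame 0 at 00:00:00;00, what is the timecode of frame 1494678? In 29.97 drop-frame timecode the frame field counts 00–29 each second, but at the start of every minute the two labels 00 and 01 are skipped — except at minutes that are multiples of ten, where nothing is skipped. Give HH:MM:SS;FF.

Ten DF minutes hold 17982 frames, so frame 1494678 lies in block 83 (frames 1492506–1510487) with 2172 frames into that block.
The block's first minute is 1800 frames and the rest 1798 each; 2172 frames reaches minute 1, so 83 × 18 + 1 × 2 = 1496 labels have been skipped so far.
Adding those back, label number 1494678 + 1496 = 1496174 at 30 labels/s is 49872 s + 14 f = 13 h 51 min 12 s frame 14, i.e. 13:51:12;14.

13:51:12;14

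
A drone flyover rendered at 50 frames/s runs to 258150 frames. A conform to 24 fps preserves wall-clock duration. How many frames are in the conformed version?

Target frames = source frames × (target rate / source rate) = 258150 × (24)/(50) = 258150 × 12/25 = 123912.

123912 frames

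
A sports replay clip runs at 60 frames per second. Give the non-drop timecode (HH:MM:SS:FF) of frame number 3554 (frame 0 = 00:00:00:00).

00:00:59:14

3554 ÷ 60 = 59 full seconds, remainder 14 frames.
59 s = 0 h 0 min 59 s.
Timecode: 00:00:59:14.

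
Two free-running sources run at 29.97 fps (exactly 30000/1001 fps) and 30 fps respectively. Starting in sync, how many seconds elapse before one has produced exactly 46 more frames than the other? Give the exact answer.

23023/15 seconds

The gap grows by |30 − 30000/1001| = 30/1001 frames per second.
Time for a 46-frame gap: 46 ÷ (30/1001) = 23023/15 s.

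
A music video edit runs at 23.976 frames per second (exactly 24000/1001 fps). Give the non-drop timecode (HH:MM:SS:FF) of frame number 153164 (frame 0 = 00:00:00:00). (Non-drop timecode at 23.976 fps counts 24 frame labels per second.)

153164 ÷ 24 = 6381 full seconds, remainder 20 frames.
6381 s = 1 h 46 min 21 s.
Timecode: 01:46:21:20.

01:46:21:20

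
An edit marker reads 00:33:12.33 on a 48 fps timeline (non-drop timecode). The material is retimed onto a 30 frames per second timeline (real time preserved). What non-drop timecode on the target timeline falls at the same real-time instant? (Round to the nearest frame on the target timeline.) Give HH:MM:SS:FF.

Source frame index: (0×3600 + 33×60 + 12) × 48 + 33 = 95649.
Real time: 95649 / (48) = 31883/16 s.
Target frame: (31883/16) × (30) = 478245/8 ≈ 59780.625 → 59781.
At 30 labels/s: frame 59781 → 00:33:12:21.

00:33:12:21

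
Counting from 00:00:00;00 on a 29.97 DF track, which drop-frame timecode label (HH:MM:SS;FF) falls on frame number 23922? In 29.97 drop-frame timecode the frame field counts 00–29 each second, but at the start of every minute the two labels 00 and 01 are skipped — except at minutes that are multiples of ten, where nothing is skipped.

00:13:18;06

Each 10-minute DF block holds 10 × 60 × 30 − 9 × 2 = 17982 frames. 23922 ÷ 17982 → 1 full block, remainder 5940.
Within the partial block the first minute is 1800 frames and each further minute 1798, so 3 further minute boundaries passed. Total skipped labels = 18 × 1 + 2 × 3 = 24.
Non-drop label index = 23922 + 24 = 23946; at 30 labels/s that is 00:13:18:06, i.e. DF 00:13:18;06.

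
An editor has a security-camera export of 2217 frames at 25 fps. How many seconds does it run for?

Running time = 2217 / (25) = 88.68 s.

88.68 seconds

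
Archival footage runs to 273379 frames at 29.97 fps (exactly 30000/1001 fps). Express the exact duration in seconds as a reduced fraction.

273652379/30000 seconds

Running time = 273379 ÷ (30000/1001) = 273379 × 1001/30000 = 273652379/30000 s.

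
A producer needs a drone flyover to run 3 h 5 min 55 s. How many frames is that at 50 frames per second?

557750 frames

3 h 5 min 55 s = 11155 s.
Frames = 11155 × 50 = 557750.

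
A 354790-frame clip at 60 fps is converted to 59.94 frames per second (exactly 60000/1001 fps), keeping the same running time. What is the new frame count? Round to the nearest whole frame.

354436 frames

Frames at target rate = 354790 × (60000/1001) / (60) = 354790000/1001 ≈ 354435.564.
Nearest whole frame: 354436.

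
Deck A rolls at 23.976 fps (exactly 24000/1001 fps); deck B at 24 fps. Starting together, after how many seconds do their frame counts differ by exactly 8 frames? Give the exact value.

The gap grows by |24 − 24000/1001| = 24/1001 frames per second.
Time for a 8-frame gap: 8 ÷ (24/1001) = 1001/3 s.

1001/3 seconds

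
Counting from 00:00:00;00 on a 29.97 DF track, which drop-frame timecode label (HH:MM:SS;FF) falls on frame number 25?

00:00:00;25

Each 10-minute DF block holds 10 × 60 × 30 − 9 × 2 = 17982 frames. 25 ÷ 17982 → 0 full blocks, remainder 25.
Within the partial block the first minute is 1800 frames and each further minute 1798, so 0 further minute boundaries passed. Total skipped labels = 18 × 0 + 2 × 0 = 0.
Non-drop label index = 25 + 0 = 25; at 30 labels/s that is 00:00:00:25, i.e. DF 00:00:00;25.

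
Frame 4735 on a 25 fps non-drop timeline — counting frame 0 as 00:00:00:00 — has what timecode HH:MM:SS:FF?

4735 ÷ 25 = 189 full seconds, remainder 10 frames.
189 s = 0 h 3 min 9 s.
Timecode: 00:03:09:10.

00:03:09:10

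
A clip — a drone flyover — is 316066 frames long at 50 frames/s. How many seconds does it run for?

6321.32 seconds

Running time = 316066 / (50) = 6321.32 s.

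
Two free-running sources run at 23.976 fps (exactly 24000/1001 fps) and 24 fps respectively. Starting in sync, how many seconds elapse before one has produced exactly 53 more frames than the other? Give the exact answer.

53053/24 seconds

The gap grows by |24 − 24000/1001| = 24/1001 frames per second.
Time for a 53-frame gap: 53 ÷ (24/1001) = 53053/24 s.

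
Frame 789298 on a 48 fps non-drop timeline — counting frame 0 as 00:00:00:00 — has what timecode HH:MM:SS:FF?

04:34:03:34

789298 ÷ 48 = 16443 full seconds, remainder 34 frames.
16443 s = 4 h 34 min 3 s.
Timecode: 04:34:03:34.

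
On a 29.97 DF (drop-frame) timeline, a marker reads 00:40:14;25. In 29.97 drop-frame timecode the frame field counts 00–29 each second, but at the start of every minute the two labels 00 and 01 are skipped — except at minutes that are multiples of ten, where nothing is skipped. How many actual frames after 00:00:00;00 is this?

Complete 10-minute blocks: 4, each 17982 frames → 71928.
Remaining 0 whole minutes in the current block: 0 frames.
Within the current minute: 14 × 30 + 25 = 445. Total = 71928 + 0 + 445 = 72373.

72373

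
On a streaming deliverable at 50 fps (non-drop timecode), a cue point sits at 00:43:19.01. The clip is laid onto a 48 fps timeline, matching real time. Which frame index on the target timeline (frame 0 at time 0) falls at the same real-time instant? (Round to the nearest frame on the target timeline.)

frame 124753

Source frame index: (0×3600 + 43×60 + 19) × 50 + 1 = 129951.
Real time: 129951 / (50) = 129951/50 s.
Target frame: (129951/50) × (48) = 3118824/25 ≈ 124752.960 → 124753.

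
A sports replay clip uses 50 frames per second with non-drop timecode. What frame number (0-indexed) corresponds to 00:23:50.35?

Total seconds to the label: (0 × 3600 + 23 × 60 + 50) = 1430.
Frame index = 1430 × 50 + 35 = 71535.

frame 71535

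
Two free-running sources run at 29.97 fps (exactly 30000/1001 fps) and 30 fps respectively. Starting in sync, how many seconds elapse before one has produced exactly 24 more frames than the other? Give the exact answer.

800.8 seconds

The gap grows by |30 − 30000/1001| = 30/1001 frames per second.
Time for a 24-frame gap: 24 ÷ (30/1001) = 800.8 s.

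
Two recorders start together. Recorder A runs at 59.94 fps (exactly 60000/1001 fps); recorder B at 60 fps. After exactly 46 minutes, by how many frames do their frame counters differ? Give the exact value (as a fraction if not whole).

165600/1001 frames

46 min = 2760 s.
A emits 60000/1001 × 2760 = 165600000/1001 frames; B emits 60 × 2760 = 165600.
Difference = 165600/1001 frames (≈ 165.4346); B is ahead of A.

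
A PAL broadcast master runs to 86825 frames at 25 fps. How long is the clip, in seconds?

3473 seconds

Running time = 86825 / (25) = 3473 s.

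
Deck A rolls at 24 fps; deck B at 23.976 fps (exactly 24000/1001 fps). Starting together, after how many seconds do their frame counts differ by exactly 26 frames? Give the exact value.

13013/12 seconds

The gap grows by |24000/1001 − 24| = 24/1001 frames per second.
Time for a 26-frame gap: 26 ÷ (24/1001) = 13013/12 s.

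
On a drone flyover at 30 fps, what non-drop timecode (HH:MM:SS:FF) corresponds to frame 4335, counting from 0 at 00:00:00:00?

4335 ÷ 30 = 144 full seconds, remainder 15 frames.
144 s = 0 h 2 min 24 s.
Timecode: 00:02:24:15.

00:02:24:15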